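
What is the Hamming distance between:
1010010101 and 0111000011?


XOR: 1101010110
Count of 1s: 6

6


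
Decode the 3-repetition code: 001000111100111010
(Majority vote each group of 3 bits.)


Groups: 001, 000, 111, 100, 111, 010
Majority votes: 001010

001010


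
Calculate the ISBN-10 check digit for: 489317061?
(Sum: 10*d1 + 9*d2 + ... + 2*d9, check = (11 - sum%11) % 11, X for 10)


Weighted sum: 266
266 mod 11 = 2

Check digit: 9


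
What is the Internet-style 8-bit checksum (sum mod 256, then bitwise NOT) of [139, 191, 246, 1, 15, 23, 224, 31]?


Sum = 870 mod 256 = 102
Complement = 153

153


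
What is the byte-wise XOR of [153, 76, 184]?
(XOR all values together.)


XOR chain: 153 ^ 76 ^ 184 = 109

109


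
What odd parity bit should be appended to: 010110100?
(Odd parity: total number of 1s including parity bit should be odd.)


Number of 1s in data: 4
Parity bit: 1

1


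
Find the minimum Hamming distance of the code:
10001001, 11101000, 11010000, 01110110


Comparing all pairs, minimum distance: 3
Can detect 2 errors, correct 1 errors

3


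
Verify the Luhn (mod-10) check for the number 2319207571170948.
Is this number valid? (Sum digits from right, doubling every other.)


Luhn sum = 72
72 mod 10 = 2

Invalid (Luhn sum mod 10 = 2)


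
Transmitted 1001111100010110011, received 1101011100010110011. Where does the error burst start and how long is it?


XOR: 0100100000000000000

Burst at position 1, length 4


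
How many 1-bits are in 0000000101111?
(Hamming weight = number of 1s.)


Counting 1s in 0000000101111

5


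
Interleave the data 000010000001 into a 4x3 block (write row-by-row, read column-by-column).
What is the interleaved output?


Matrix:
  000
  010
  000
  001
Read columns: 000001000001

000001000001


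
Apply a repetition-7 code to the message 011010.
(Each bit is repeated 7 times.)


Each bit -> 7 copies

000000011111111111111000000011111110000000


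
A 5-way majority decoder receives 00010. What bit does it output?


Ones: 1 out of 5
Threshold: 3

0 (1/5 voted 1)


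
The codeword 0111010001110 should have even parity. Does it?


Number of 1s: 7

No, parity error (7 ones)


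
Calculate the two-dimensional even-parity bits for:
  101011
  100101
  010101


Row parities: 011
Column parities: 011011

Row P: 011, Col P: 011011, Corner: 0


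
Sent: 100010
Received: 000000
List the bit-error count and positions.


XOR: 100010

2 error(s) at position(s): 0, 4


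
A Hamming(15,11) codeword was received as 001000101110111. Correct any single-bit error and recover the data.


Syndrome = 0: no error detected

Data: 10011110111 (no errors)


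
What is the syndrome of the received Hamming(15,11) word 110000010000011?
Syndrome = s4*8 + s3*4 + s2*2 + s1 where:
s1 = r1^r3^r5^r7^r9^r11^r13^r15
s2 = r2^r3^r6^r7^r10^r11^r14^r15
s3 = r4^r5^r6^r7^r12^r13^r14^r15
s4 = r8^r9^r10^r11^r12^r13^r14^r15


s1=0, s2=1, s3=0, s4=1

Syndrome = 10 (error at position 10)


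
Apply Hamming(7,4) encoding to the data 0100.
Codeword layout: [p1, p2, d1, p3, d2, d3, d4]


Parity bits: p1=1, p2=0, p3=1

1001100


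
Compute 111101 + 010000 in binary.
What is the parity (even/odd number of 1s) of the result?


111101 = 61
010000 = 16
Sum = 77 = 1001101
1s count = 4

even parity (4 ones in 1001101)


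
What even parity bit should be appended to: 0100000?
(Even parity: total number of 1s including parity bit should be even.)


Number of 1s in data: 1
Parity bit: 1

1


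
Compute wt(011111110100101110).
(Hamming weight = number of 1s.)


Counting 1s in 011111110100101110

12


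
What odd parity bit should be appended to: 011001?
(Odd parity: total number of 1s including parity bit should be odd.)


Number of 1s in data: 3
Parity bit: 0

0


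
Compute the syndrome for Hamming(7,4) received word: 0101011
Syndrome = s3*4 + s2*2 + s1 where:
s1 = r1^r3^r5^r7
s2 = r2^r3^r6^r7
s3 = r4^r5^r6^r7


s1=1, s2=1, s3=1

Syndrome = 7 (error at position 7)


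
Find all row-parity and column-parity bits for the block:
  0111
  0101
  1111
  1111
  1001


Row parities: 10000
Column parities: 1011

Row P: 10000, Col P: 1011, Corner: 1


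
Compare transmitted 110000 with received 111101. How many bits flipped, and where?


XOR: 001101

3 error(s) at position(s): 2, 3, 5


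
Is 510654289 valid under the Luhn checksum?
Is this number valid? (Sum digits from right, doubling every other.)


Luhn sum = 41
41 mod 10 = 1

Invalid (Luhn sum mod 10 = 1)


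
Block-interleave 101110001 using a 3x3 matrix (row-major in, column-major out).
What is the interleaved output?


Matrix:
  101
  110
  001
Read columns: 110010101

110010101


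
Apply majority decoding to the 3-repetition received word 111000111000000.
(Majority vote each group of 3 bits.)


Groups: 111, 000, 111, 000, 000
Majority votes: 10100

10100


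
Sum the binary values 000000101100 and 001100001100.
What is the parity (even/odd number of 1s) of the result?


000000101100 = 44
001100001100 = 780
Sum = 824 = 1100111000
1s count = 5

odd parity (5 ones in 1100111000)


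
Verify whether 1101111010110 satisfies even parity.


Number of 1s: 9

No, parity error (9 ones)


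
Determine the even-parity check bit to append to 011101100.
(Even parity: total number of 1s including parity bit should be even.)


Number of 1s in data: 5
Parity bit: 1

1


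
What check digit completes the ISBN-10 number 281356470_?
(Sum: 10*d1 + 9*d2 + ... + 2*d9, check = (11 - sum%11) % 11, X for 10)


Weighted sum: 218
218 mod 11 = 9

Check digit: 2


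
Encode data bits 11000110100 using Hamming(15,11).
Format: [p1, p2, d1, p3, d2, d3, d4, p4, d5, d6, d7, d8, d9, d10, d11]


Parity bits: p1=0, p2=1, p3=0, p4=1

011010010110100


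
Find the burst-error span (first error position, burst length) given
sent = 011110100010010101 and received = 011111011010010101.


XOR: 000001111000000000

Burst at position 5, length 4


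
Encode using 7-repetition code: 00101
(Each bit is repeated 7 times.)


Each bit -> 7 copies

00000000000000111111100000001111111


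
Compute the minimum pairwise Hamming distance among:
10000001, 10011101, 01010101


Comparing all pairs, minimum distance: 3
Can detect 2 errors, correct 1 errors

3


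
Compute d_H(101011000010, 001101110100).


XOR: 100110110110
Count of 1s: 7

7


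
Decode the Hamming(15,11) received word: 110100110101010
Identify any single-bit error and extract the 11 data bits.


Syndrome = 0: no error detected

Data: 00010101010 (no errors)


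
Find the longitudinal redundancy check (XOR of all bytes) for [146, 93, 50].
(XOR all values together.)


XOR chain: 146 ^ 93 ^ 50 = 253

253


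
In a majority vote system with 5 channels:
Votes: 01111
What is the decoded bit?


Ones: 4 out of 5
Threshold: 3

1 (4/5 voted 1)


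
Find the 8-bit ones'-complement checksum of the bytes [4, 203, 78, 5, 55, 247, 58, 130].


Sum = 780 mod 256 = 12
Complement = 243

243


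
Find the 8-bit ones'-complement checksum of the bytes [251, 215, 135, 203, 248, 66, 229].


Sum = 1347 mod 256 = 67
Complement = 188

188


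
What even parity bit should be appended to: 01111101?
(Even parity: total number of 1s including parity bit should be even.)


Number of 1s in data: 6
Parity bit: 0

0


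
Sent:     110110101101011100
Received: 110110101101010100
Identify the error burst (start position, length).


XOR: 000000000000001000

Burst at position 14, length 1


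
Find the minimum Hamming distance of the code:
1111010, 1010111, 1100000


Comparing all pairs, minimum distance: 3
Can detect 2 errors, correct 1 errors

3


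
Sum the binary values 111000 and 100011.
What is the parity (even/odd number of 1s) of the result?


111000 = 56
100011 = 35
Sum = 91 = 1011011
1s count = 5

odd parity (5 ones in 1011011)


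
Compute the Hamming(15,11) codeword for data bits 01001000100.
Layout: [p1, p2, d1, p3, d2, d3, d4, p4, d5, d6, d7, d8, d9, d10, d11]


Parity bits: p1=1, p2=0, p3=0, p4=0

100010001000100


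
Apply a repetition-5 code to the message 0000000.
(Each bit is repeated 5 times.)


Each bit -> 5 copies

00000000000000000000000000000000000


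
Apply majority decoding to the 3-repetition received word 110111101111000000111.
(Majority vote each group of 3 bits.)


Groups: 110, 111, 101, 111, 000, 000, 111
Majority votes: 1111001

1111001


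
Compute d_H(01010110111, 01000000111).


XOR: 00010110000
Count of 1s: 3

3


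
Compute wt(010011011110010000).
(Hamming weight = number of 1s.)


Counting 1s in 010011011110010000

8


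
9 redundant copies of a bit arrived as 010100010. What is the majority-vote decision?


Ones: 3 out of 9
Threshold: 5

0 (3/9 voted 1)


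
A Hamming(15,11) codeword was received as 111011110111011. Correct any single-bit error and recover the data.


Syndrome = 0: no error detected

Data: 11110111011 (no errors)


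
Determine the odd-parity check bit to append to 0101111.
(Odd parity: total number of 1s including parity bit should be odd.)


Number of 1s in data: 5
Parity bit: 0

0


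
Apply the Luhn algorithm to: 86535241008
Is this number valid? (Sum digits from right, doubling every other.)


Luhn sum = 45
45 mod 10 = 5

Invalid (Luhn sum mod 10 = 5)


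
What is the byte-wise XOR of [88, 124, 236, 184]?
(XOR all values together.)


XOR chain: 88 ^ 124 ^ 236 ^ 184 = 112

112


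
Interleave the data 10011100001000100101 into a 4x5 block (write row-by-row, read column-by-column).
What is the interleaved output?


Matrix:
  10011
  10000
  10001
  00101
Read columns: 11100000000110001011

11100000000110001011


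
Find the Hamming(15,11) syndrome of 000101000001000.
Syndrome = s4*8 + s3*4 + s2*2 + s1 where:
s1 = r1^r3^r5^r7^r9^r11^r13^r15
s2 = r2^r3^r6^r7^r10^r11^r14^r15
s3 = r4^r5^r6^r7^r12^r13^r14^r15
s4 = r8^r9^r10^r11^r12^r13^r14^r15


s1=0, s2=1, s3=1, s4=1

Syndrome = 14 (error at position 14)


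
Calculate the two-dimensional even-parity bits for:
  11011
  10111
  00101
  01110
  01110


Row parities: 00011
Column parities: 01001

Row P: 00011, Col P: 01001, Corner: 0


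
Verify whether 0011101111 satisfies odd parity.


Number of 1s: 7

Yes, parity is correct (7 ones)


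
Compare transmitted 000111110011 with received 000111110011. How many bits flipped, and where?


XOR: 000000000000

0 errors (received matches sent)


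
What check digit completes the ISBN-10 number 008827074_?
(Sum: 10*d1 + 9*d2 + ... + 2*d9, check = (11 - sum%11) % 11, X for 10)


Weighted sum: 196
196 mod 11 = 9

Check digit: 2


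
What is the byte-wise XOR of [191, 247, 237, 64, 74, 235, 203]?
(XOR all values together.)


XOR chain: 191 ^ 247 ^ 237 ^ 64 ^ 74 ^ 235 ^ 203 = 143

143


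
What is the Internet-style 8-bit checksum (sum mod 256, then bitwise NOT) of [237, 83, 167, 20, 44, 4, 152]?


Sum = 707 mod 256 = 195
Complement = 60

60


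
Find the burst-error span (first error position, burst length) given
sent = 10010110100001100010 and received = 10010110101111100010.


XOR: 00000000001110000000

Burst at position 10, length 3


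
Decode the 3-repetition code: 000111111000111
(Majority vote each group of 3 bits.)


Groups: 000, 111, 111, 000, 111
Majority votes: 01101

01101


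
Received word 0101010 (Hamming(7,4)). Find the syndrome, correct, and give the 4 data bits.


Syndrome = 0: no error detected

Data: 0010 (no errors)


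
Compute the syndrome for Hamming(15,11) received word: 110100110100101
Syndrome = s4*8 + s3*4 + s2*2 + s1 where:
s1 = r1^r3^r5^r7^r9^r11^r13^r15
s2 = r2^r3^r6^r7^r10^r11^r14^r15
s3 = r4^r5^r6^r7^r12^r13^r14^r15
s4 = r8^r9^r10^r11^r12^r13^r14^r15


s1=0, s2=0, s3=0, s4=0

Syndrome = 0 (no error)


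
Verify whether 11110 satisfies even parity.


Number of 1s: 4

Yes, parity is correct (4 ones)


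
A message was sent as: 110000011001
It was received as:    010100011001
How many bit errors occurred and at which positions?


XOR: 100100000000

2 error(s) at position(s): 0, 3


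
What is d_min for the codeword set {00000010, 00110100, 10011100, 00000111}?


Comparing all pairs, minimum distance: 2
Can detect 1 errors, correct 0 errors

2


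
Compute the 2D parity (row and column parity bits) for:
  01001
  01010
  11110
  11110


Row parities: 0000
Column parities: 00011

Row P: 0000, Col P: 00011, Corner: 0


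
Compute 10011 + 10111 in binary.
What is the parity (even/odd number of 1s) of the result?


10011 = 19
10111 = 23
Sum = 42 = 101010
1s count = 3

odd parity (3 ones in 101010)


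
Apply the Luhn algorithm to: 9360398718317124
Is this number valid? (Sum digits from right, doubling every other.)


Luhn sum = 75
75 mod 10 = 5

Invalid (Luhn sum mod 10 = 5)


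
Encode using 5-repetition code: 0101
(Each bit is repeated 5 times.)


Each bit -> 5 copies

00000111110000011111


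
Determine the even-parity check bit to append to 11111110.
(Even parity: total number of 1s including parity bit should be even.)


Number of 1s in data: 7
Parity bit: 1

1


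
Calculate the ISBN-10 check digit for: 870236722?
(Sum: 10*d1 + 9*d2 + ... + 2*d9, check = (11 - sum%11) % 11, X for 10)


Weighted sum: 243
243 mod 11 = 1

Check digit: X


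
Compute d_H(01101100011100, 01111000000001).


XOR: 00010100011101
Count of 1s: 6

6


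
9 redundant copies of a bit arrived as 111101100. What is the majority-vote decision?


Ones: 6 out of 9
Threshold: 5

1 (6/9 voted 1)


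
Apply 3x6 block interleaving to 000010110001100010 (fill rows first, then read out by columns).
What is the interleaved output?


Matrix:
  000010
  110001
  100010
Read columns: 011010000000101010

011010000000101010


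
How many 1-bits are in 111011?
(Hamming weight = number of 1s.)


Counting 1s in 111011

5


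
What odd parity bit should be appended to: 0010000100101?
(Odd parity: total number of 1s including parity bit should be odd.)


Number of 1s in data: 4
Parity bit: 1

1


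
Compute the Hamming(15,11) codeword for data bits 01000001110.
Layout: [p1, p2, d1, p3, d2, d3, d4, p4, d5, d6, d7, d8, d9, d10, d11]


Parity bits: p1=0, p2=1, p3=0, p4=1

010010010001110


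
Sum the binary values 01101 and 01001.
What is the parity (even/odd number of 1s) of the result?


01101 = 13
01001 = 9
Sum = 22 = 10110
1s count = 3

odd parity (3 ones in 10110)


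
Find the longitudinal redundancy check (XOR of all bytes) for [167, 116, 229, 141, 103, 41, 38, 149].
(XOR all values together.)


XOR chain: 167 ^ 116 ^ 229 ^ 141 ^ 103 ^ 41 ^ 38 ^ 149 = 70

70


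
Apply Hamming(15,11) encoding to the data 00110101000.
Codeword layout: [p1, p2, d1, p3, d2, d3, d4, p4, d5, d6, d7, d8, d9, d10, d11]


Parity bits: p1=1, p2=1, p3=1, p4=0

110101100101000


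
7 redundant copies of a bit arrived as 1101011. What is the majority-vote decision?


Ones: 5 out of 7
Threshold: 4

1 (5/7 voted 1)


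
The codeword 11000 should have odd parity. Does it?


Number of 1s: 2

No, parity error (2 ones)


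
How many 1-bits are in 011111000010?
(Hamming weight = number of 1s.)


Counting 1s in 011111000010

6


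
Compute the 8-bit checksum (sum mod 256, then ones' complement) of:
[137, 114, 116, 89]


Sum = 456 mod 256 = 200
Complement = 55

55


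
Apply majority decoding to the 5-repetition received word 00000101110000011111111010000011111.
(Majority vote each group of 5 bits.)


Groups: 00000, 10111, 00000, 11111, 11101, 00000, 11111
Majority votes: 0101101

0101101


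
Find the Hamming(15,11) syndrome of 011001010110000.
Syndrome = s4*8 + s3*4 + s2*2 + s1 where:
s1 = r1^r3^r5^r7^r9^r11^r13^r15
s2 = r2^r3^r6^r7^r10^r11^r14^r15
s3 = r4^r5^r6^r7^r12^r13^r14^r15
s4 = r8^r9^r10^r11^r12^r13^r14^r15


s1=0, s2=1, s3=1, s4=1

Syndrome = 14 (error at position 14)


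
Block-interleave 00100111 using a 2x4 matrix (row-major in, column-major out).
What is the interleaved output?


Matrix:
  0010
  0111
Read columns: 00011101

00011101


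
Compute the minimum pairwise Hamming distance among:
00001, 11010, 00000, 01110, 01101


Comparing all pairs, minimum distance: 1
Can detect 0 errors, correct 0 errors

1


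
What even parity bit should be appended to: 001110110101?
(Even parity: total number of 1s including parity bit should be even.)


Number of 1s in data: 7
Parity bit: 1

1


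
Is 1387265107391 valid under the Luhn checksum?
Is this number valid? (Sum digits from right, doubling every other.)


Luhn sum = 50
50 mod 10 = 0

Valid (Luhn sum mod 10 = 0)


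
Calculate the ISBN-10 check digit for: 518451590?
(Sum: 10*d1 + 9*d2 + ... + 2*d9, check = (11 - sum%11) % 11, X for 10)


Weighted sum: 233
233 mod 11 = 2

Check digit: 9


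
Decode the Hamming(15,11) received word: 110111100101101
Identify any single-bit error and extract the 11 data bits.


Syndrome = 7: error at position 7

Data: 01100101101 (corrected bit 7)


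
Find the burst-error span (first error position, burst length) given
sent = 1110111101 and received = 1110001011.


XOR: 0000110110

Burst at position 4, length 5


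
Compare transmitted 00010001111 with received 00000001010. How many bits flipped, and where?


XOR: 00010000101

3 error(s) at position(s): 3, 8, 10


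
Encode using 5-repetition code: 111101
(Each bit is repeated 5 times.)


Each bit -> 5 copies

111111111111111111110000011111


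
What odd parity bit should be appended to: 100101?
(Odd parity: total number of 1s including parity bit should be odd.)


Number of 1s in data: 3
Parity bit: 0

0


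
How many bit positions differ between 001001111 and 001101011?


XOR: 000100100
Count of 1s: 2

2


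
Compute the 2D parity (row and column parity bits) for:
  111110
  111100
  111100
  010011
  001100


Row parities: 10010
Column parities: 100001

Row P: 10010, Col P: 100001, Corner: 0


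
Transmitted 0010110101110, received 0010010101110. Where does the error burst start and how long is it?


XOR: 0000100000000

Burst at position 4, length 1


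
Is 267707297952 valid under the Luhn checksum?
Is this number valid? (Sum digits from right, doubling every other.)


Luhn sum = 59
59 mod 10 = 9

Invalid (Luhn sum mod 10 = 9)


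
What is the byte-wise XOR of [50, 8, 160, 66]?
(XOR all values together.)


XOR chain: 50 ^ 8 ^ 160 ^ 66 = 216

216


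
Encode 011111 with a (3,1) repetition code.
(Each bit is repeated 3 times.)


Each bit -> 3 copies

000111111111111111


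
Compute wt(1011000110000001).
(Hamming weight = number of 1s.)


Counting 1s in 1011000110000001

6


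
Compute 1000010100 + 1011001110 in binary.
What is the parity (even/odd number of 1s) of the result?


1000010100 = 532
1011001110 = 718
Sum = 1250 = 10011100010
1s count = 5

odd parity (5 ones in 10011100010)


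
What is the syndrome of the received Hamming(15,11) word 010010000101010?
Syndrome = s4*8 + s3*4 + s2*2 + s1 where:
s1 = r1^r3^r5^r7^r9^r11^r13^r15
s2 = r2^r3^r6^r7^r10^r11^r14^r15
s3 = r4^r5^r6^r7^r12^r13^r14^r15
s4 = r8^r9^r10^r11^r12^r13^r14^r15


s1=1, s2=1, s3=1, s4=1

Syndrome = 15 (error at position 15)


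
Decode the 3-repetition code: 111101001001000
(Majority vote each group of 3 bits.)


Groups: 111, 101, 001, 001, 000
Majority votes: 11000

11000


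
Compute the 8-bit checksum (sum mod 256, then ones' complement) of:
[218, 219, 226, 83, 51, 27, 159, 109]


Sum = 1092 mod 256 = 68
Complement = 187

187


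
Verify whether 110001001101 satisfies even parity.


Number of 1s: 6

Yes, parity is correct (6 ones)


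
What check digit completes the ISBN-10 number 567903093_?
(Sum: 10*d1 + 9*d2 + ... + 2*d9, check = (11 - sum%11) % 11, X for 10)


Weighted sum: 271
271 mod 11 = 7

Check digit: 4


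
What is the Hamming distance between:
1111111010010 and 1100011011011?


XOR: 0011100001001
Count of 1s: 5

5


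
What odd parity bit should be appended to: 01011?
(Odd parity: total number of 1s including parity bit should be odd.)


Number of 1s in data: 3
Parity bit: 0

0


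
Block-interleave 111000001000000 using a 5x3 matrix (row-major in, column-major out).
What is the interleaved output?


Matrix:
  111
  000
  001
  000
  000
Read columns: 100001000010100

100001000010100


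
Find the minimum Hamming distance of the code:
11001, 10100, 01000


Comparing all pairs, minimum distance: 2
Can detect 1 errors, correct 0 errors

2


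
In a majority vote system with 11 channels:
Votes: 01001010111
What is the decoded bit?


Ones: 6 out of 11
Threshold: 6

1 (6/11 voted 1)


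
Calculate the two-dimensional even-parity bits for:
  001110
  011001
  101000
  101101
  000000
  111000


Row parities: 110001
Column parities: 101010

Row P: 110001, Col P: 101010, Corner: 1


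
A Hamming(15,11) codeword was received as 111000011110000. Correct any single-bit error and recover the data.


Syndrome = 0: no error detected

Data: 10001110000 (no errors)


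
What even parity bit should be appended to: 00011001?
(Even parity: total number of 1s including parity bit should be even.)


Number of 1s in data: 3
Parity bit: 1

1


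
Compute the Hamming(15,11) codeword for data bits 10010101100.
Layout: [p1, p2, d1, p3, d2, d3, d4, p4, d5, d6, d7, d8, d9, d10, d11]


Parity bits: p1=1, p2=1, p3=1, p4=1

111100110101100


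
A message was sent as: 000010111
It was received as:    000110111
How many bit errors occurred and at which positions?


XOR: 000100000

1 error(s) at position(s): 3


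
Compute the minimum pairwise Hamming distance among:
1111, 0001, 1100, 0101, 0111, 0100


Comparing all pairs, minimum distance: 1
Can detect 0 errors, correct 0 errors

1


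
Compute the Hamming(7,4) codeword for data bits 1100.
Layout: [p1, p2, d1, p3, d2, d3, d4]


Parity bits: p1=0, p2=1, p3=1

0111100


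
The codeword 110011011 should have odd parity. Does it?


Number of 1s: 6

No, parity error (6 ones)


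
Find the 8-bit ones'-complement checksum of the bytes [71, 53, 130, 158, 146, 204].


Sum = 762 mod 256 = 250
Complement = 5

5


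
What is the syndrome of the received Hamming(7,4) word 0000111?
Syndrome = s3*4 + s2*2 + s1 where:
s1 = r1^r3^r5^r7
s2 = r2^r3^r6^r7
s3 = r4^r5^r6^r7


s1=0, s2=0, s3=1

Syndrome = 4 (error at position 4)


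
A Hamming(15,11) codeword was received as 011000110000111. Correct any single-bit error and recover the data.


Syndrome = 2: error at position 2

Data: 10010000111 (corrected bit 2)


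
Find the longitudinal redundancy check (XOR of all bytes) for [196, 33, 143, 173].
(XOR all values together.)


XOR chain: 196 ^ 33 ^ 143 ^ 173 = 199

199


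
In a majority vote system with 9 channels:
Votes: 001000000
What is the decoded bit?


Ones: 1 out of 9
Threshold: 5

0 (1/9 voted 1)


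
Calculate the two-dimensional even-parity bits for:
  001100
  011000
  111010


Row parities: 000
Column parities: 101110

Row P: 000, Col P: 101110, Corner: 0


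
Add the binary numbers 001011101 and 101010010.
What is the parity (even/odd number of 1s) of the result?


001011101 = 93
101010010 = 338
Sum = 431 = 110101111
1s count = 7

odd parity (7 ones in 110101111)


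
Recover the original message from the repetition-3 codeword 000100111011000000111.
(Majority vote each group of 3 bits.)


Groups: 000, 100, 111, 011, 000, 000, 111
Majority votes: 0011001

0011001


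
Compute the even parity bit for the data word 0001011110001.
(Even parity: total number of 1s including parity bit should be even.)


Number of 1s in data: 6
Parity bit: 0

0


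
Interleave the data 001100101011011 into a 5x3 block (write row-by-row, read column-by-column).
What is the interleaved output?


Matrix:
  001
  100
  101
  011
  011
Read columns: 011000001110111

011000001110111


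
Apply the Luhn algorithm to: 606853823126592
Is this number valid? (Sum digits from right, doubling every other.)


Luhn sum = 68
68 mod 10 = 8

Invalid (Luhn sum mod 10 = 8)


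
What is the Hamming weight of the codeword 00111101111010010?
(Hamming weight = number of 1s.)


Counting 1s in 00111101111010010

10


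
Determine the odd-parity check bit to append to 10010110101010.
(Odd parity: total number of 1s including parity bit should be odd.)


Number of 1s in data: 7
Parity bit: 0

0


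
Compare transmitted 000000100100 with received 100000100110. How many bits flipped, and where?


XOR: 100000000010

2 error(s) at position(s): 0, 10


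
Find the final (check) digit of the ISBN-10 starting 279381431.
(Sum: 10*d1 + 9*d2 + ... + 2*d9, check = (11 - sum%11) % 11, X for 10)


Weighted sum: 256
256 mod 11 = 3

Check digit: 8


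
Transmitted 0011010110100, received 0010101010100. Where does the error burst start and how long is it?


XOR: 0001111100000

Burst at position 3, length 5


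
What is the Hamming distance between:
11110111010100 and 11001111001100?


XOR: 00111000011000
Count of 1s: 5

5


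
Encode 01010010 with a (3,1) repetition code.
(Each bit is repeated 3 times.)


Each bit -> 3 copies

000111000111000000111000


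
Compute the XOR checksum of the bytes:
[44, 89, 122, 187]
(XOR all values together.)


XOR chain: 44 ^ 89 ^ 122 ^ 187 = 180

180


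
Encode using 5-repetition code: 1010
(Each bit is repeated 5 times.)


Each bit -> 5 copies

11111000001111100000


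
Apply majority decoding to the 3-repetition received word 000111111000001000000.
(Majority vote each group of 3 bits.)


Groups: 000, 111, 111, 000, 001, 000, 000
Majority votes: 0110000

0110000


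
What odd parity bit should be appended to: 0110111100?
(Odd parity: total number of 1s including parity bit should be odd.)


Number of 1s in data: 6
Parity bit: 1

1


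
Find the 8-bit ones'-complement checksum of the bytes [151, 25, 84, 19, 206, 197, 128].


Sum = 810 mod 256 = 42
Complement = 213

213


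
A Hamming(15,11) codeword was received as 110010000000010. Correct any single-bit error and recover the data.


Syndrome = 8: error at position 8

Data: 01000000010 (corrected bit 8)


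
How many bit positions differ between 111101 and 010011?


XOR: 101110
Count of 1s: 4

4


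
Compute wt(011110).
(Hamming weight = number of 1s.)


Counting 1s in 011110

4


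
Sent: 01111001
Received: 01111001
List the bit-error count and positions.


XOR: 00000000

0 errors (received matches sent)


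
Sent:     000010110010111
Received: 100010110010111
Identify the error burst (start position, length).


XOR: 100000000000000

Burst at position 0, length 1


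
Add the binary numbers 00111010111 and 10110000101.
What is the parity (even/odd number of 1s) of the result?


00111010111 = 471
10110000101 = 1413
Sum = 1884 = 11101011100
1s count = 7

odd parity (7 ones in 11101011100)


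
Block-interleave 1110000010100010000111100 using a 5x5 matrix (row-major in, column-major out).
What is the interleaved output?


Matrix:
  11100
  00010
  10001
  00001
  11100
Read columns: 1010110001100010100000110

1010110001100010100000110


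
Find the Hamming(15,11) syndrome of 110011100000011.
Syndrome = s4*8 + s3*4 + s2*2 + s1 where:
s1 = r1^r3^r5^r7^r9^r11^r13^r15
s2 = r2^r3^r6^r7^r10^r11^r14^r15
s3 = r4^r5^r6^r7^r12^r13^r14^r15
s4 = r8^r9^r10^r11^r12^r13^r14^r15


s1=0, s2=1, s3=1, s4=0

Syndrome = 6 (error at position 6)


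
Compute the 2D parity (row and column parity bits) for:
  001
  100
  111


Row parities: 111
Column parities: 010

Row P: 111, Col P: 010, Corner: 1


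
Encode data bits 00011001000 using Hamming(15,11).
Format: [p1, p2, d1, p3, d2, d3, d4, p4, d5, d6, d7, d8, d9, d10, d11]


Parity bits: p1=0, p2=1, p3=0, p4=0

010000101001000


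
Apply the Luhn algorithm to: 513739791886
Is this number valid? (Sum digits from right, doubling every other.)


Luhn sum = 67
67 mod 10 = 7

Invalid (Luhn sum mod 10 = 7)


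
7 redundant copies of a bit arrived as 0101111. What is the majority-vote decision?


Ones: 5 out of 7
Threshold: 4

1 (5/7 voted 1)


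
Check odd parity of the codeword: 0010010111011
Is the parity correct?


Number of 1s: 7

Yes, parity is correct (7 ones)


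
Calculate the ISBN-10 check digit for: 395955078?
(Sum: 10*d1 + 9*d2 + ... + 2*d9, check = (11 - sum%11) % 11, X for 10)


Weighted sum: 306
306 mod 11 = 9

Check digit: 2


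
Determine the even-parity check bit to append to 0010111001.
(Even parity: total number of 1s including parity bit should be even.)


Number of 1s in data: 5
Parity bit: 1

1


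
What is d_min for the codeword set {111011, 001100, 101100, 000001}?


Comparing all pairs, minimum distance: 1
Can detect 0 errors, correct 0 errors

1


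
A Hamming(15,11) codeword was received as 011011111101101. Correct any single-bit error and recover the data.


Syndrome = 0: no error detected

Data: 11111101101 (no errors)


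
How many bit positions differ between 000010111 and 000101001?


XOR: 000111110
Count of 1s: 5

5


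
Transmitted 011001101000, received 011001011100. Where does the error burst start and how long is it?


XOR: 000000110100

Burst at position 6, length 4


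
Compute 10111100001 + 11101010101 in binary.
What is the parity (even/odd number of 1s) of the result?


10111100001 = 1505
11101010101 = 1877
Sum = 3382 = 110100110110
1s count = 7

odd parity (7 ones in 110100110110)


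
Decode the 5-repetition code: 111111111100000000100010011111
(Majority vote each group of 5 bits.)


Groups: 11111, 11111, 00000, 00010, 00100, 11111
Majority votes: 110001

110001


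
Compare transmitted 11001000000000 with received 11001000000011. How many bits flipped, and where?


XOR: 00000000000011

2 error(s) at position(s): 12, 13


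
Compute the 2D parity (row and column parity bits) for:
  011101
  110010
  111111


Row parities: 010
Column parities: 010000

Row P: 010, Col P: 010000, Corner: 1


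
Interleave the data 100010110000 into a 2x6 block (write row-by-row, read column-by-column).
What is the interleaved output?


Matrix:
  100010
  110000
Read columns: 110100001000

110100001000


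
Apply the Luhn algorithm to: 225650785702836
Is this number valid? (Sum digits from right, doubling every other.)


Luhn sum = 67
67 mod 10 = 7

Invalid (Luhn sum mod 10 = 7)


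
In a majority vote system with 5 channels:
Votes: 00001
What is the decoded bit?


Ones: 1 out of 5
Threshold: 3

0 (1/5 voted 1)


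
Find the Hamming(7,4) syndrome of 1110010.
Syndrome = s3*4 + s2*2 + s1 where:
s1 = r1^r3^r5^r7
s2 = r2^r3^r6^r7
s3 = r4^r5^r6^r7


s1=0, s2=1, s3=1

Syndrome = 6 (error at position 6)


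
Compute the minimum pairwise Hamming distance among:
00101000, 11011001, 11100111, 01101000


Comparing all pairs, minimum distance: 1
Can detect 0 errors, correct 0 errors

1


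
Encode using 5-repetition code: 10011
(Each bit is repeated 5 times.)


Each bit -> 5 copies

1111100000000001111111111


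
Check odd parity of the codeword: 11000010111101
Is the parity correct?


Number of 1s: 8

No, parity error (8 ones)


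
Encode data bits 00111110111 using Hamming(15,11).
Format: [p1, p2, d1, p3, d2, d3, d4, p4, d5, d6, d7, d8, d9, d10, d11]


Parity bits: p1=1, p2=0, p3=1, p4=0

100101101110111


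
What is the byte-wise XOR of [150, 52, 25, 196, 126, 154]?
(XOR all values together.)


XOR chain: 150 ^ 52 ^ 25 ^ 196 ^ 126 ^ 154 = 155

155


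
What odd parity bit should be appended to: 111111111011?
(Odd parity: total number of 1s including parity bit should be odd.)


Number of 1s in data: 11
Parity bit: 0

0


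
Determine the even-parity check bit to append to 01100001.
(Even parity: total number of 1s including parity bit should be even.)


Number of 1s in data: 3
Parity bit: 1

1


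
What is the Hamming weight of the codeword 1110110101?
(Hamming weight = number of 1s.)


Counting 1s in 1110110101

7


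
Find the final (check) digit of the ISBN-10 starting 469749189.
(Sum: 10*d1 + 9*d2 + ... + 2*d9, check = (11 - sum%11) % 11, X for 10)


Weighted sum: 330
330 mod 11 = 0

Check digit: 0


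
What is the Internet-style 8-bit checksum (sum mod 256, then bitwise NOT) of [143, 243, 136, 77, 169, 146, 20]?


Sum = 934 mod 256 = 166
Complement = 89

89


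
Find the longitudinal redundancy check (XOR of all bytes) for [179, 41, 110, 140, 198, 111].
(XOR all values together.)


XOR chain: 179 ^ 41 ^ 110 ^ 140 ^ 198 ^ 111 = 209

209


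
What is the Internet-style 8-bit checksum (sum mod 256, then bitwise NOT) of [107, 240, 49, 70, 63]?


Sum = 529 mod 256 = 17
Complement = 238

238


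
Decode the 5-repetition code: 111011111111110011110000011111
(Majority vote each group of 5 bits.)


Groups: 11101, 11111, 11110, 01111, 00000, 11111
Majority votes: 111101

111101


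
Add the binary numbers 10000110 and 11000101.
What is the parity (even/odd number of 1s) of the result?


10000110 = 134
11000101 = 197
Sum = 331 = 101001011
1s count = 5

odd parity (5 ones in 101001011)


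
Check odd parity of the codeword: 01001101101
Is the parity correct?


Number of 1s: 6

No, parity error (6 ones)


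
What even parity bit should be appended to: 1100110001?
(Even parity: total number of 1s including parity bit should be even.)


Number of 1s in data: 5
Parity bit: 1

1


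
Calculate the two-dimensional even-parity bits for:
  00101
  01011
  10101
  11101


Row parities: 0110
Column parities: 00110

Row P: 0110, Col P: 00110, Corner: 0


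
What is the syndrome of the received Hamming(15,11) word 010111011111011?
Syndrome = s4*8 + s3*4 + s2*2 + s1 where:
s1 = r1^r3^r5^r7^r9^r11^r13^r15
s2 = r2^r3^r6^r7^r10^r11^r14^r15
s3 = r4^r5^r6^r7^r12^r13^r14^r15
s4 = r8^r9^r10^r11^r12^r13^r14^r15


s1=0, s2=0, s3=0, s4=1

Syndrome = 8 (error at position 8)


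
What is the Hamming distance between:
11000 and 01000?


XOR: 10000
Count of 1s: 1

1


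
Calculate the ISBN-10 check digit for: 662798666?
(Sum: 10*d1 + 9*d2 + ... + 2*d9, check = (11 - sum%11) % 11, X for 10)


Weighted sum: 327
327 mod 11 = 8

Check digit: 3


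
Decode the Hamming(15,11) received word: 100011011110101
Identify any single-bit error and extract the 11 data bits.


Syndrome = 0: no error detected

Data: 01101110101 (no errors)


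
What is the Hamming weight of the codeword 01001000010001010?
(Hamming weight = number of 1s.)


Counting 1s in 01001000010001010

5


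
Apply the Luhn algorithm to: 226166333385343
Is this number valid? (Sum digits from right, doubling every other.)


Luhn sum = 64
64 mod 10 = 4

Invalid (Luhn sum mod 10 = 4)


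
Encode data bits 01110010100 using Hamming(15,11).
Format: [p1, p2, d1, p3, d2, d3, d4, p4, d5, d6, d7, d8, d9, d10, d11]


Parity bits: p1=0, p2=1, p3=0, p4=0

010011100010100


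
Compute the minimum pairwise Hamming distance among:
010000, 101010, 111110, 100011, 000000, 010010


Comparing all pairs, minimum distance: 1
Can detect 0 errors, correct 0 errors

1


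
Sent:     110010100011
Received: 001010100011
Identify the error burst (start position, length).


XOR: 111000000000

Burst at position 0, length 3


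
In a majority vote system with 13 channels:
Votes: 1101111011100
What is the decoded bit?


Ones: 9 out of 13
Threshold: 7

1 (9/13 voted 1)


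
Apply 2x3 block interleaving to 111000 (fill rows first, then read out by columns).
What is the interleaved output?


Matrix:
  111
  000
Read columns: 101010

101010


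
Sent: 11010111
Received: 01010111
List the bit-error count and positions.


XOR: 10000000

1 error(s) at position(s): 0


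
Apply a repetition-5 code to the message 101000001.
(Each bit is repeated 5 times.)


Each bit -> 5 copies

111110000011111000000000000000000000000011111


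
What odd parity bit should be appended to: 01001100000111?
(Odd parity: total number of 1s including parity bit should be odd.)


Number of 1s in data: 6
Parity bit: 1

1


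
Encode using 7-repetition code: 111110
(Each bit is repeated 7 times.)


Each bit -> 7 copies

111111111111111111111111111111111110000000


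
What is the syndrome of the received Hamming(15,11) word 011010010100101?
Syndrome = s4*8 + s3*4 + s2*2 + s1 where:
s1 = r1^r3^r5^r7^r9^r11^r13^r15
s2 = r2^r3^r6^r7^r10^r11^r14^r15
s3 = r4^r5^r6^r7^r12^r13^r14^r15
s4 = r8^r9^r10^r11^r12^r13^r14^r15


s1=0, s2=0, s3=1, s4=0

Syndrome = 4 (error at position 4)


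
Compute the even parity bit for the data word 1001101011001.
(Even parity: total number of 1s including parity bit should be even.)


Number of 1s in data: 7
Parity bit: 1

1


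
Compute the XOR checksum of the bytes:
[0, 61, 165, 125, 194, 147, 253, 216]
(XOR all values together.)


XOR chain: 0 ^ 61 ^ 165 ^ 125 ^ 194 ^ 147 ^ 253 ^ 216 = 145

145


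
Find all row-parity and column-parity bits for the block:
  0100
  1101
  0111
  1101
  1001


Row parities: 11110
Column parities: 1010

Row P: 11110, Col P: 1010, Corner: 0


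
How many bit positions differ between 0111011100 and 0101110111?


XOR: 0010101011
Count of 1s: 5

5


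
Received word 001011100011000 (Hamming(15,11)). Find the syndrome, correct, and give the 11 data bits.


Syndrome = 0: no error detected

Data: 11110011000 (no errors)


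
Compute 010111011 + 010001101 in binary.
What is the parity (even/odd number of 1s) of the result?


010111011 = 187
010001101 = 141
Sum = 328 = 101001000
1s count = 3

odd parity (3 ones in 101001000)


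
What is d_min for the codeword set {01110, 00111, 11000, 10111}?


Comparing all pairs, minimum distance: 1
Can detect 0 errors, correct 0 errors

1


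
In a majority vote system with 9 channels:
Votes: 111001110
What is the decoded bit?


Ones: 6 out of 9
Threshold: 5

1 (6/9 voted 1)


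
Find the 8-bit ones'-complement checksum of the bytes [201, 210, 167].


Sum = 578 mod 256 = 66
Complement = 189

189


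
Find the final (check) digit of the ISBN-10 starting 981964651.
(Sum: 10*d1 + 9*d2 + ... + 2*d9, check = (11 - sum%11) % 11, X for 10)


Weighted sum: 330
330 mod 11 = 0

Check digit: 0


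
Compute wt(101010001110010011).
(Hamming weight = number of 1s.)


Counting 1s in 101010001110010011

9


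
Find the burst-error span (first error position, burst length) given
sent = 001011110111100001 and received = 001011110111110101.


XOR: 000000000000010100

Burst at position 13, length 3


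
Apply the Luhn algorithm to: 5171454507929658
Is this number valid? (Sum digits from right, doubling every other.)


Luhn sum = 76
76 mod 10 = 6

Invalid (Luhn sum mod 10 = 6)


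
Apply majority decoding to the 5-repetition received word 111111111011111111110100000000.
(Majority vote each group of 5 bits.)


Groups: 11111, 11110, 11111, 11111, 01000, 00000
Majority votes: 111100

111100


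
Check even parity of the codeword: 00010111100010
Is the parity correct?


Number of 1s: 6

Yes, parity is correct (6 ones)


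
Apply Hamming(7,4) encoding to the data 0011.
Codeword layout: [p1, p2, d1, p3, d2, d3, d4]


Parity bits: p1=1, p2=0, p3=0

1000011
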